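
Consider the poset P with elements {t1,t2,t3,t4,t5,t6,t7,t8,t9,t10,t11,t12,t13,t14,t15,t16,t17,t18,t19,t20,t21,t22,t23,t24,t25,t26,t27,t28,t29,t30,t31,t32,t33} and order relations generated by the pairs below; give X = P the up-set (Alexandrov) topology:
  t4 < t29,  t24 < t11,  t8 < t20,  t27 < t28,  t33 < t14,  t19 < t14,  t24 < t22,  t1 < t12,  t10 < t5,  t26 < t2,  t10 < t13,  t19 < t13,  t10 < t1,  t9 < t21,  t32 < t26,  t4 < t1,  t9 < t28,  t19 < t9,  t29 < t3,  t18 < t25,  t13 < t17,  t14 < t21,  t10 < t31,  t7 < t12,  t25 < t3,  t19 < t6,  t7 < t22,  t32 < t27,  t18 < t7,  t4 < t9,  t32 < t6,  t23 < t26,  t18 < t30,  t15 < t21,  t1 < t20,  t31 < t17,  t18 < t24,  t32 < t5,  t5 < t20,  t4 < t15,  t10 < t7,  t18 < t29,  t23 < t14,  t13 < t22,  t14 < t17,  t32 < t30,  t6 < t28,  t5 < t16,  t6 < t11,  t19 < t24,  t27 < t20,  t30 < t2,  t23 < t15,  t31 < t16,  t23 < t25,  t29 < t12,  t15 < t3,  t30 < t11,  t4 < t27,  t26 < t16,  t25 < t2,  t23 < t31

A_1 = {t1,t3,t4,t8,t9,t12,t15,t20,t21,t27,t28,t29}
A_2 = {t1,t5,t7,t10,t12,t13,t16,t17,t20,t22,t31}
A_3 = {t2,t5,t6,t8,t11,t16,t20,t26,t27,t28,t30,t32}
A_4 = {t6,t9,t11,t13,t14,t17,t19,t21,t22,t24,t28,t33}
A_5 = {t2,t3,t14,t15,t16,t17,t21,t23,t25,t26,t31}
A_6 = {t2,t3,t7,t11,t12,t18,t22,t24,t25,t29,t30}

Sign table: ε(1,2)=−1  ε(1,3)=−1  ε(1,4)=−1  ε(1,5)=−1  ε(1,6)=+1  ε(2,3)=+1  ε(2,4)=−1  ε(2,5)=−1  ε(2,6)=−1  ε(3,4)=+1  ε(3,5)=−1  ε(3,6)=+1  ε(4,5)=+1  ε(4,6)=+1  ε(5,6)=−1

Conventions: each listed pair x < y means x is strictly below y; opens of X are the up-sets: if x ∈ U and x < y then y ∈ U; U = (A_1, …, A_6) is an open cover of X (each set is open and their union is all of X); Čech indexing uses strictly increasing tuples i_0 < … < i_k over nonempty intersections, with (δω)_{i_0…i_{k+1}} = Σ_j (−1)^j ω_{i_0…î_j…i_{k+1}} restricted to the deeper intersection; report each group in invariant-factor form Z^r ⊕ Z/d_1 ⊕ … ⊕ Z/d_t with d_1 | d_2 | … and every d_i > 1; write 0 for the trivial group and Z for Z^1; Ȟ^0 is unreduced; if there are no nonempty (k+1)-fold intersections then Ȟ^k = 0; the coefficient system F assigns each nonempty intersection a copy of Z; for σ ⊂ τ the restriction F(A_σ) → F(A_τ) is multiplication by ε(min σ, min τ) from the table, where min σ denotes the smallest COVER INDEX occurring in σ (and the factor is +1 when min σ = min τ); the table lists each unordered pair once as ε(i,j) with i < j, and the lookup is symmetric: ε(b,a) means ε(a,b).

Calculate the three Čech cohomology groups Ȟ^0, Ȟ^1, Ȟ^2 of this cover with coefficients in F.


cover nerve:
  A12={t1,t12,t20} A13={t8,t20,t27,t28} A14={t9,t21,t28} A15={t3,t15,t21} A16={t3,t12,t29} A23={t5,t16,t20} A24={t13,t17,t22} A25={t16,t17,t31} A26={t7,t12,t22} A34={t6,t11,t28} A35={t2,t16,t26} A36={t2,t11,t30} A45={t14,t17,t21} A46={t11,t22,t24} A56={t2,t3,t25}
  A123={t20} A126={t12} A134={t28} A145={t21} A156={t3} A235={t16} A245={t17} A246={t22} A346={t11} A356={t2}
C dims 6,15,10; δ0: rk 6, SNF 1^5·2; δ1: rk 9, SNF 1^9
Ȟ^0: (6−6)−0=0 ⇒ 0
Ȟ^1: (15−9)−6=0 plus torsion [2] ⇒ Z/2
Ȟ^2: (10−0)−9=1 ⇒ Z

Ȟ^0(U;F) ≅ 0; Ȟ^1(U;F) ≅ Z/2; Ȟ^2(U;F) ≅ Z


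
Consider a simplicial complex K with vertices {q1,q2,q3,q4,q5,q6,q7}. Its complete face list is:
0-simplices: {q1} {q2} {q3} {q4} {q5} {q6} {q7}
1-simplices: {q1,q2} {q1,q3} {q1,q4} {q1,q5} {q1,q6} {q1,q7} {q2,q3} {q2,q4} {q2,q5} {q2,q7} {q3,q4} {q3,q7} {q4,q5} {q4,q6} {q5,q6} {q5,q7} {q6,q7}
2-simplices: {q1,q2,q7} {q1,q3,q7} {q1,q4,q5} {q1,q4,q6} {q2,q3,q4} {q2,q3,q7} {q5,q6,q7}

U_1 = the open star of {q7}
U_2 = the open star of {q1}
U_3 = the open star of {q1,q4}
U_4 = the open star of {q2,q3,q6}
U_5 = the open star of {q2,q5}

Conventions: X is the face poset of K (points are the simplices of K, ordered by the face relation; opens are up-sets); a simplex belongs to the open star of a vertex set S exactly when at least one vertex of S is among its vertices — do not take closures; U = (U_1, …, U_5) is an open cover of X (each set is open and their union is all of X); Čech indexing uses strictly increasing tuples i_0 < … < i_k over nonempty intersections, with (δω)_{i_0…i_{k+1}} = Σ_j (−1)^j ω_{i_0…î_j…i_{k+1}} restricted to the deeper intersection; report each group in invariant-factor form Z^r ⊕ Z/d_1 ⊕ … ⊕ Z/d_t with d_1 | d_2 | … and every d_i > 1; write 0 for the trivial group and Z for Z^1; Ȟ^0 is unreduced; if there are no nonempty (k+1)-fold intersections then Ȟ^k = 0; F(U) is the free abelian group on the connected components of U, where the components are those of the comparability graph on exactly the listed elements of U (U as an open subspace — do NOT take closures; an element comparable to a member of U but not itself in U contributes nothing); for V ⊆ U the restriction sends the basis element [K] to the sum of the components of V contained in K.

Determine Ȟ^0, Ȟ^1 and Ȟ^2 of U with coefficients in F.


Ȟ^0 = Z, Ȟ^1 = Z^4, Ȟ^2 = 0

nonempty intersections:
  U1={{q7},{q1,q7},{q2,q7},{q3,q7},{q5,q7},{q6,q7},{q1,q2,q7},{q1,q3,q7},{q2,q3,q7},{q5,q6,q7}} U2={{q1},{q1,q2},{q1,q3},{q1,q4},{q1,q5},{q1,q6},{q1,q7},{q1,q2,q7},{q1,q3,q7},{q1,q4,q5},{q1,q4,q6}} U3={{q1},{q4},{q1,q2},{q1,q3},{q1,q4},{q1,q5},{q1,q6},{q1,q7},{q2,q4},{q3,q4},{q4,q5},{q4,q6},{q1,q2,q7},{q1,q3,q7},{q1,q4,q5},{q1,q4,q6},{q2,q3,q4}} U4={{q2},{q3},{q6},{q1,q2},{q1,q3},{q1,q6},{q2,q3},{q2,q4},{q2,q5},{q2,q7},{q3,q4},{q3,q7},{q4,q6},{q5,q6},{q6,q7},{q1,q2,q7},{q1,q3,q7},{q1,q4,q6},{q2,q3,q4},{q2,q3,q7},{q5,q6,q7}} U5={{q2},{q5},{q1,q2},{q1,q5},{q2,q3},{q2,q4},{q2,q5},{q2,q7},{q4,q5},{q5,q6},{q5,q7},{q1,q2,q7},{q1,q4,q5},{q2,q3,q4},{q2,q3,q7},{q5,q6,q7}}
  U12={{q1,q7},{q1,q2,q7},{q1,q3,q7}} U13={{q1,q7},{q1,q2,q7},{q1,q3,q7}} U14={{q2,q7},{q3,q7},{q6,q7},{q1,q2,q7},{q1,q3,q7},{q2,q3,q7},{q5,q6,q7}} U15={{q2,q7},{q5,q7},{q1,q2,q7},{q2,q3,q7},{q5,q6,q7}} U23={{q1},{q1,q2},{q1,q3},{q1,q4},{q1,q5},{q1,q6},{q1,q7},{q1,q2,q7},{q1,q3,q7},{q1,q4,q5},{q1,q4,q6}} U24={{q1,q2},{q1,q3},{q1,q6},{q1,q2,q7},{q1,q3,q7},{q1,q4,q6}} U25={{q1,q2},{q1,q5},{q1,q2,q7},{q1,q4,q5}} U34={{q1,q2},{q1,q3},{q1,q6},{q2,q4},{q3,q4},{q4,q6},{q1,q2,q7},{q1,q3,q7},{q1,q4,q6},{q2,q3,q4}} U35={{q1,q2},{q1,q5},{q2,q4},{q4,q5},{q1,q2,q7},{q1,q4,q5},{q2,q3,q4}} U45={{q2},{q1,q2},{q2,q3},{q2,q4},{q2,q5},{q2,q7},{q5,q6},{q1,q2,q7},{q2,q3,q4},{q2,q3,q7},{q5,q6,q7}}
  U123={{q1,q7},{q1,q2,q7},{q1,q3,q7}} U124={{q1,q2,q7},{q1,q3,q7}} U125={{q1,q2,q7}} U134={{q1,q2,q7},{q1,q3,q7}} U135={{q1,q2,q7}} U145={{q2,q7},{q1,q2,q7},{q2,q3,q7},{q5,q6,q7}} U234={{q1,q2},{q1,q3},{q1,q6},{q1,q2,q7},{q1,q3,q7},{q1,q4,q6}} U235={{q1,q2},{q1,q5},{q1,q2,q7},{q1,q4,q5}} U245={{q1,q2},{q1,q2,q7}} U345={{q1,q2},{q2,q4},{q1,q2,q7},{q2,q3,q4}}
  U1234={{q1,q2,q7},{q1,q3,q7}} U1235={{q1,q2,q7}} U1245={{q1,q2,q7}} U1345={{q1,q2,q7}} U2345={{q1,q2},{q1,q2,q7}}
  U12345={{q1,q2,q7}}
components per intersection:
  U1: {{q7},{q1,q7},{q2,q7},{q3,q7},{q5,q7},{q6,q7},{q1,q2,q7},{q1,q3,q7},{q2,q3,q7},{q5,q6,q7}}
  U2: {{q1},{q1,q2},{q1,q3},{q1,q4},{q1,q5},{q1,q6},{q1,q7},{q1,q2,q7},{q1,q3,q7},{q1,q4,q5},{q1,q4,q6}}
  U3: {{q1},{q4},{q1,q2},{q1,q3},{q1,q4},{q1,q5},{q1,q6},{q1,q7},{q2,q4},{q3,q4},{q4,q5},{q4,q6},{q1,q2,q7},{q1,q3,q7},{q1,q4,q5},{q1,q4,q6},{q2,q3,q4}}
  U4: {{q2},{q3},{q1,q2},{q1,q3},{q2,q3},{q2,q4},{q2,q5},{q2,q7},{q3,q4},{q3,q7},{q1,q2,q7},{q1,q3,q7},{q2,q3,q4},{q2,q3,q7}} {{q6},{q1,q6},{q4,q6},{q5,q6},{q6,q7},{q1,q4,q6},{q5,q6,q7}}
  U5: {{q2},{q5},{q1,q2},{q1,q5},{q2,q3},{q2,q4},{q2,q5},{q2,q7},{q4,q5},{q5,q6},{q5,q7},{q1,q2,q7},{q1,q4,q5},{q2,q3,q4},{q2,q3,q7},{q5,q6,q7}}
  U12: {{q1,q7},{q1,q2,q7},{q1,q3,q7}}
  U13: {{q1,q7},{q1,q2,q7},{q1,q3,q7}}
  U14: {{q2,q7},{q3,q7},{q1,q2,q7},{q1,q3,q7},{q2,q3,q7}} {{q6,q7},{q5,q6,q7}}
  U15: {{q2,q7},{q1,q2,q7},{q2,q3,q7}} {{q5,q7},{q5,q6,q7}}
  U23: {{q1},{q1,q2},{q1,q3},{q1,q4},{q1,q5},{q1,q6},{q1,q7},{q1,q2,q7},{q1,q3,q7},{q1,q4,q5},{q1,q4,q6}}
  U24: {{q1,q2},{q1,q2,q7}} {{q1,q3},{q1,q3,q7}} {{q1,q6},{q1,q4,q6}}
  U25: {{q1,q2},{q1,q2,q7}} {{q1,q5},{q1,q4,q5}}
  U34: {{q1,q2},{q1,q2,q7}} {{q1,q3},{q1,q3,q7}} {{q1,q6},{q4,q6},{q1,q4,q6}} {{q2,q4},{q3,q4},{q2,q3,q4}}
  U35: {{q1,q2},{q1,q2,q7}} {{q1,q5},{q4,q5},{q1,q4,q5}} {{q2,q4},{q2,q3,q4}}
  U45: {{q2},{q1,q2},{q2,q3},{q2,q4},{q2,q5},{q2,q7},{q1,q2,q7},{q2,q3,q4},{q2,q3,q7}} {{q5,q6},{q5,q6,q7}}
  U123: {{q1,q7},{q1,q2,q7},{q1,q3,q7}}
  U124: {{q1,q2,q7}} {{q1,q3,q7}}
  U125: {{q1,q2,q7}}
  U134: {{q1,q2,q7}} {{q1,q3,q7}}
  U135: {{q1,q2,q7}}
  U145: {{q2,q7},{q1,q2,q7},{q2,q3,q7}} {{q5,q6,q7}}
  U234: {{q1,q2},{q1,q2,q7}} {{q1,q3},{q1,q3,q7}} {{q1,q6},{q1,q4,q6}}
  U235: {{q1,q2},{q1,q2,q7}} {{q1,q5},{q1,q4,q5}}
  U245: {{q1,q2},{q1,q2,q7}}
  U345: {{q1,q2},{q1,q2,q7}} {{q2,q4},{q2,q3,q4}}
  U1234: {{q1,q2,q7}} {{q1,q3,q7}}
  U1235: {{q1,q2,q7}}
  U1245: {{q1,q2,q7}}
  U1345: {{q1,q2,q7}}
  U2345: {{q1,q2},{q1,q2,q7}}
  U12345: {{q1,q2,q7}}
C dims 6,21,17,6; δ0: rk 5, SNF 1^5; δ1: rk 12, SNF 1^12; δ2: rk 5, SNF 1^5
Ȟ^0: (6−5)−0=1 ⇒ Z
Ȟ^1: (21−12)−5=4 ⇒ Z^4
Ȟ^2: (17−5)−12=0 ⇒ 0


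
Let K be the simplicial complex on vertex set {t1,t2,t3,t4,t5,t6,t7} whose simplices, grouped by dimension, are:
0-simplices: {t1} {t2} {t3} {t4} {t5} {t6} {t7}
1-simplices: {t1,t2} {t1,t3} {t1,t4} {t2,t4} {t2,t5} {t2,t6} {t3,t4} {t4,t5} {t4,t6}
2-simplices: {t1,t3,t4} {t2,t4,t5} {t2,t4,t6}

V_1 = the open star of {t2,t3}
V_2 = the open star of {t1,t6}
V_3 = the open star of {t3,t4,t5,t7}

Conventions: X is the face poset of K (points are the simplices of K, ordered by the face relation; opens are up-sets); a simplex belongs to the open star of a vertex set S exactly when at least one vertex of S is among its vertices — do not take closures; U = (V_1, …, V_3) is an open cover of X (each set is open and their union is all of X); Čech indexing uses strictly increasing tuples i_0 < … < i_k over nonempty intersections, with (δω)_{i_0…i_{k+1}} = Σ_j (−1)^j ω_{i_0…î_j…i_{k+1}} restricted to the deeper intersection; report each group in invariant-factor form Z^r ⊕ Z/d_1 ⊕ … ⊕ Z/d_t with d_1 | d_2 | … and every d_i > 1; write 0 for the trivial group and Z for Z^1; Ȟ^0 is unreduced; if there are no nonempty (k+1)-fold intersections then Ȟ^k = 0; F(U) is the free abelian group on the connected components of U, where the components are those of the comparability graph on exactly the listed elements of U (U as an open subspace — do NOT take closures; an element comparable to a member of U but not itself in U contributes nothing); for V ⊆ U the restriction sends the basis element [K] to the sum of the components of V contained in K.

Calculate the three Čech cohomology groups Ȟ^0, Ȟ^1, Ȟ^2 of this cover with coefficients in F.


Ȟ^0 ≅ Z^2, Ȟ^1 ≅ Z and Ȟ^2 ≅ 0

nonempty intersections:
  V1={{t2},{t3},{t1,t2},{t1,t3},{t2,t4},{t2,t5},{t2,t6},{t3,t4},{t1,t3,t4},{t2,t4,t5},{t2,t4,t6}} V2={{t1},{t6},{t1,t2},{t1,t3},{t1,t4},{t2,t6},{t4,t6},{t1,t3,t4},{t2,t4,t6}} V3={{t3},{t4},{t5},{t7},{t1,t3},{t1,t4},{t2,t4},{t2,t5},{t3,t4},{t4,t5},{t4,t6},{t1,t3,t4},{t2,t4,t5},{t2,t4,t6}}
  V12={{t1,t2},{t1,t3},{t2,t6},{t1,t3,t4},{t2,t4,t6}} V13={{t3},{t1,t3},{t2,t4},{t2,t5},{t3,t4},{t1,t3,t4},{t2,t4,t5},{t2,t4,t6}} V23={{t1,t3},{t1,t4},{t4,t6},{t1,t3,t4},{t2,t4,t6}}
  V123={{t1,t3},{t1,t3,t4},{t2,t4,t6}}
components per intersection:
  V1: {{t2},{t1,t2},{t2,t4},{t2,t5},{t2,t6},{t2,t4,t5},{t2,t4,t6}} {{t3},{t1,t3},{t3,t4},{t1,t3,t4}}
  V2: {{t1},{t1,t2},{t1,t3},{t1,t4},{t1,t3,t4}} {{t6},{t2,t6},{t4,t6},{t2,t4,t6}}
  V3: {{t3},{t4},{t5},{t1,t3},{t1,t4},{t2,t4},{t2,t5},{t3,t4},{t4,t5},{t4,t6},{t1,t3,t4},{t2,t4,t5},{t2,t4,t6}} {{t7}}
  V12: {{t1,t2}} {{t1,t3},{t1,t3,t4}} {{t2,t6},{t2,t4,t6}}
  V13: {{t3},{t1,t3},{t3,t4},{t1,t3,t4}} {{t2,t4},{t2,t5},{t2,t4,t5},{t2,t4,t6}}
  V23: {{t1,t3},{t1,t4},{t1,t3,t4}} {{t4,t6},{t2,t4,t6}}
  V123: {{t1,t3},{t1,t3,t4}} {{t2,t4,t6}}
C dims 6,7,2; δ0: rk 4, SNF 1^4; δ1: rk 2, SNF 1^2
Ȟ^0: (6−4)−0=2 ⇒ Z^2
Ȟ^1: (7−2)−4=1 ⇒ Z
Ȟ^2: (2−0)−2=0 ⇒ 0


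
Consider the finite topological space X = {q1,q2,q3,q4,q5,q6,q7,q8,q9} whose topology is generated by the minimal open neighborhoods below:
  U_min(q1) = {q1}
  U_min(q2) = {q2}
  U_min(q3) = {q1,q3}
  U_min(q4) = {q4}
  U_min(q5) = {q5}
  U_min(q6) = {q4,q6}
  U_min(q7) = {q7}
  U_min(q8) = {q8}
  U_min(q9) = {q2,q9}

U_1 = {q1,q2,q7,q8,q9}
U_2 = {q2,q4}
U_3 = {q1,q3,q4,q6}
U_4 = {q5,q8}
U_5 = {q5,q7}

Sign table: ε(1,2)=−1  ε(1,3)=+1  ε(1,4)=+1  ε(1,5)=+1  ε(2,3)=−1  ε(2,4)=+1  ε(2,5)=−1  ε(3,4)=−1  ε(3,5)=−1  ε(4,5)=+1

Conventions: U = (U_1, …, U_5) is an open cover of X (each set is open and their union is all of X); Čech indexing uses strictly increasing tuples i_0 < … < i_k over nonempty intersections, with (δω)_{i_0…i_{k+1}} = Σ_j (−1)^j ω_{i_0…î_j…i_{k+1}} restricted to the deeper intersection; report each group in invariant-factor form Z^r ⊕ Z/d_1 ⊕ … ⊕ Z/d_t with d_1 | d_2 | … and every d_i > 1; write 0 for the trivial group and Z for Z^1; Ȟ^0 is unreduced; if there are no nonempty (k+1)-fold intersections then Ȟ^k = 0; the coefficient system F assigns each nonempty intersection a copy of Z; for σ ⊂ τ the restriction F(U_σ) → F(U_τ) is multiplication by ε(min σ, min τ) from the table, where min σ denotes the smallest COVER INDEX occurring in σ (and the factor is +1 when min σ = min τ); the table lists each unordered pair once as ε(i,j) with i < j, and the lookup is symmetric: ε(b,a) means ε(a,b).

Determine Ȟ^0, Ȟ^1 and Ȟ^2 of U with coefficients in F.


Ȟ^0 = Z; Ȟ^1 = Z^2; Ȟ^2 = 0

nerve of the cover:
  U12={q2} U13={q1} U14={q8} U15={q7} U23={q4} U45={q5}
C dims 5,6; δ0: rk 4, SNF 1^4
Ȟ^0 = (5 − 4) − 0 = 1, so Ȟ^0 ≅ Z
Ȟ^1 = (6 − 0) − 4 = 2, so Ȟ^1 ≅ Z^2
Ȟ^2 = (0 − 0) − 0 = 0, so Ȟ^2 ≅ 0


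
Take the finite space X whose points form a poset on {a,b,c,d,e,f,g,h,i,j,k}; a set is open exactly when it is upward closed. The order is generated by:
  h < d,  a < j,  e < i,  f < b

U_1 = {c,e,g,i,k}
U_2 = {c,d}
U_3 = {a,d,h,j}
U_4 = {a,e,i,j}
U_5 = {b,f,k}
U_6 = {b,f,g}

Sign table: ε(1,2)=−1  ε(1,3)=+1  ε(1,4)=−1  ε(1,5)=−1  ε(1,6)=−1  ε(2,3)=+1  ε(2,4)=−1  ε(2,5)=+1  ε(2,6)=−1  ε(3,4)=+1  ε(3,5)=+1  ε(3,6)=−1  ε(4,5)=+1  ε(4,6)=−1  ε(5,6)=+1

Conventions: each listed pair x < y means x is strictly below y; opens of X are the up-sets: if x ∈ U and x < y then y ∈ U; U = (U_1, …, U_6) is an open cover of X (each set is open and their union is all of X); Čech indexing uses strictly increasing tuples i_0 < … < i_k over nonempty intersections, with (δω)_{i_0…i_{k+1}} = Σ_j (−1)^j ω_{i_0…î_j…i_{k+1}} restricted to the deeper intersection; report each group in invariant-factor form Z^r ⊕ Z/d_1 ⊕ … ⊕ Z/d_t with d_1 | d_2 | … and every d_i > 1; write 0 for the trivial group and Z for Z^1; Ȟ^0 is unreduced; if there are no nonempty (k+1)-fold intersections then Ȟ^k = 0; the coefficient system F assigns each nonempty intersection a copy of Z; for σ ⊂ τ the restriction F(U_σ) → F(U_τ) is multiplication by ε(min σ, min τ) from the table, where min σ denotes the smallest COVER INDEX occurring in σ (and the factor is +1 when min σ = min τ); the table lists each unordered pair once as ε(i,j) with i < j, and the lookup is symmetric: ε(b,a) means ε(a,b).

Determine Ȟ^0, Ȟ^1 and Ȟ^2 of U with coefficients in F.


nonempty intersections:
  U12={c} U14={e,i} U15={k} U16={g} U23={d} U34={a,j} U56={b,f}
C dims 6,7; δ0: rk 5, SNF 1^5
Ȟ^0: (6−5)−0=1 ⇒ Z
Ȟ^1: (7−0)−5=2 ⇒ Z^2
Ȟ^2: (0−0)−0=0 ⇒ 0

Ȟ^0 = Z; Ȟ^1 = Z^2; Ȟ^2 = 0


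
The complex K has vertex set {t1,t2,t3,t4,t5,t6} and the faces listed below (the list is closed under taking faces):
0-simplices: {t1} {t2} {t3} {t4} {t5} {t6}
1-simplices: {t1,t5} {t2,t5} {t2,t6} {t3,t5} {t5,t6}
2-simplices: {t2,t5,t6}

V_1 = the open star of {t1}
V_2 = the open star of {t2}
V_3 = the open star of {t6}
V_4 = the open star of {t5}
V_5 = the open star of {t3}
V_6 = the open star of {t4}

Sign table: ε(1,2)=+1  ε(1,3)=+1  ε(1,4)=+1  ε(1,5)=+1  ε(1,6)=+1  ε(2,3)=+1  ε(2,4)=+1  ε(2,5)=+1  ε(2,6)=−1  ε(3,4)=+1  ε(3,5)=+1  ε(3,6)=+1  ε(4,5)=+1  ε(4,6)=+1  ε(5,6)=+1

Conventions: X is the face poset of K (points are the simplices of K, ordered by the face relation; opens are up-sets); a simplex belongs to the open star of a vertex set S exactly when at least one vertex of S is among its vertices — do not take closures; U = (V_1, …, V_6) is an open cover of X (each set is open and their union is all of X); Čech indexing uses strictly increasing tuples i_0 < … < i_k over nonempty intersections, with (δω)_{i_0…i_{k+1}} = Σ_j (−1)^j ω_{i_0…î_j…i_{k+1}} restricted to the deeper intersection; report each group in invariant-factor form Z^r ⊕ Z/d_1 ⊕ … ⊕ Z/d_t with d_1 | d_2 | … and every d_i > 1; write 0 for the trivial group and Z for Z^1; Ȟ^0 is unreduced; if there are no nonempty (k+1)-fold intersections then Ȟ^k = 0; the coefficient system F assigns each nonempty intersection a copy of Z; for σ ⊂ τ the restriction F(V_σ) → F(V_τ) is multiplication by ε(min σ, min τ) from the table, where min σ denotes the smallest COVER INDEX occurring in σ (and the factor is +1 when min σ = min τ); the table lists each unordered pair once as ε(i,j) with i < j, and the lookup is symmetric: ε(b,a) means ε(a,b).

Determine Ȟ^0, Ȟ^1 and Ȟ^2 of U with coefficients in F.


Ȟ^0 = Z^2, Ȟ^1 = 0 and Ȟ^2 = 0

nonempty intersections:
  V1={{t1},{t1,t5}} V2={{t2},{t2,t5},{t2,t6},{t2,t5,t6}} V3={{t6},{t2,t6},{t5,t6},{t2,t5,t6}} V4={{t5},{t1,t5},{t2,t5},{t3,t5},{t5,t6},{t2,t5,t6}} V5={{t3},{t3,t5}} V6={{t4}}
  V14={{t1,t5}} V23={{t2,t6},{t2,t5,t6}} V24={{t2,t5},{t2,t5,t6}} V34={{t5,t6},{t2,t5,t6}} V45={{t3,t5}}
  V234={{t2,t5,t6}}
C dims 6,5,1; δ0: rk 4, SNF 1^4; δ1: rk 1, SNF 1^1
Ȟ^0: (6−4)−0=2 ⇒ Z^2
Ȟ^1: (5−1)−4=0 ⇒ 0
Ȟ^2: (1−0)−1=0 ⇒ 0


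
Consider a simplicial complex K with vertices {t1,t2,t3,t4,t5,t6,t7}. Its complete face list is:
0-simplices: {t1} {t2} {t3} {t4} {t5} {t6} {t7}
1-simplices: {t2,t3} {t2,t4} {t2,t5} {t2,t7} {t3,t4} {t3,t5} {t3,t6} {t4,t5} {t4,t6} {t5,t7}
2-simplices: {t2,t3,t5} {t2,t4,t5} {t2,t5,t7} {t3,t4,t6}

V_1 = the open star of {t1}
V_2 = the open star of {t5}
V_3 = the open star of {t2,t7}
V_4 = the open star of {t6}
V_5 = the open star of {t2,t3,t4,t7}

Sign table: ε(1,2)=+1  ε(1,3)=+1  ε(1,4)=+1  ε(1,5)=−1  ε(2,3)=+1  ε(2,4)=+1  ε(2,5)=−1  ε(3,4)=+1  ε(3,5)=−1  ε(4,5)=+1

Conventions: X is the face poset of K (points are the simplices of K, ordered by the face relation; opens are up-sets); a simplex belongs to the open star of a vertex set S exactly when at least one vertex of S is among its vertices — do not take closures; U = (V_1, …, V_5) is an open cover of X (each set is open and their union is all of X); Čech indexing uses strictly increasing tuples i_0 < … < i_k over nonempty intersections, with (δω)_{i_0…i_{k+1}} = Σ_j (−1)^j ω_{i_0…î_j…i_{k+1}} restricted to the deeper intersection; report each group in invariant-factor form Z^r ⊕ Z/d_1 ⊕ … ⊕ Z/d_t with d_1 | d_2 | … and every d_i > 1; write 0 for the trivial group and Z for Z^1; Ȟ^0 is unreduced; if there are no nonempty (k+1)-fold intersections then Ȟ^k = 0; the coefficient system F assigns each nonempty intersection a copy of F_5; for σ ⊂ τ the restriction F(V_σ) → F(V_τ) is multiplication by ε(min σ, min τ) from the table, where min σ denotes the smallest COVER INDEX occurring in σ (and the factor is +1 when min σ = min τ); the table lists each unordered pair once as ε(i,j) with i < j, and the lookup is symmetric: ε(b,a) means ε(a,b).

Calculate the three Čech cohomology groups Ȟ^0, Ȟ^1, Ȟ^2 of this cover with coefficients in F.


nonempty intersections:
  V1={{t1}} V2={{t5},{t2,t5},{t3,t5},{t4,t5},{t5,t7},{t2,t3,t5},{t2,t4,t5},{t2,t5,t7}} V3={{t2},{t7},{t2,t3},{t2,t4},{t2,t5},{t2,t7},{t5,t7},{t2,t3,t5},{t2,t4,t5},{t2,t5,t7}} V4={{t6},{t3,t6},{t4,t6},{t3,t4,t6}} V5={{t2},{t3},{t4},{t7},{t2,t3},{t2,t4},{t2,t5},{t2,t7},{t3,t4},{t3,t5},{t3,t6},{t4,t5},{t4,t6},{t5,t7},{t2,t3,t5},{t2,t4,t5},{t2,t5,t7},{t3,t4,t6}}
  V23={{t2,t5},{t5,t7},{t2,t3,t5},{t2,t4,t5},{t2,t5,t7}} V25={{t2,t5},{t3,t5},{t4,t5},{t5,t7},{t2,t3,t5},{t2,t4,t5},{t2,t5,t7}} V35={{t2},{t7},{t2,t3},{t2,t4},{t2,t5},{t2,t7},{t5,t7},{t2,t3,t5},{t2,t4,t5},{t2,t5,t7}} V45={{t3,t6},{t4,t6},{t3,t4,t6}}
  V235={{t2,t5},{t5,t7},{t2,t3,t5},{t2,t4,t5},{t2,t5,t7}}
C dims 5,4,1; δ0: rk_F5 3; δ1: rk_F5 1
Ȟ^0: (5−3)−0=2 ⇒ Z/5 ⊕ Z/5
Ȟ^1: (4−1)−3=0 ⇒ 0
Ȟ^2: (1−0)−1=0 ⇒ 0

Ȟ^0 = Z/5 ⊕ Z/5, Ȟ^1 = 0 and Ȟ^2 = 0


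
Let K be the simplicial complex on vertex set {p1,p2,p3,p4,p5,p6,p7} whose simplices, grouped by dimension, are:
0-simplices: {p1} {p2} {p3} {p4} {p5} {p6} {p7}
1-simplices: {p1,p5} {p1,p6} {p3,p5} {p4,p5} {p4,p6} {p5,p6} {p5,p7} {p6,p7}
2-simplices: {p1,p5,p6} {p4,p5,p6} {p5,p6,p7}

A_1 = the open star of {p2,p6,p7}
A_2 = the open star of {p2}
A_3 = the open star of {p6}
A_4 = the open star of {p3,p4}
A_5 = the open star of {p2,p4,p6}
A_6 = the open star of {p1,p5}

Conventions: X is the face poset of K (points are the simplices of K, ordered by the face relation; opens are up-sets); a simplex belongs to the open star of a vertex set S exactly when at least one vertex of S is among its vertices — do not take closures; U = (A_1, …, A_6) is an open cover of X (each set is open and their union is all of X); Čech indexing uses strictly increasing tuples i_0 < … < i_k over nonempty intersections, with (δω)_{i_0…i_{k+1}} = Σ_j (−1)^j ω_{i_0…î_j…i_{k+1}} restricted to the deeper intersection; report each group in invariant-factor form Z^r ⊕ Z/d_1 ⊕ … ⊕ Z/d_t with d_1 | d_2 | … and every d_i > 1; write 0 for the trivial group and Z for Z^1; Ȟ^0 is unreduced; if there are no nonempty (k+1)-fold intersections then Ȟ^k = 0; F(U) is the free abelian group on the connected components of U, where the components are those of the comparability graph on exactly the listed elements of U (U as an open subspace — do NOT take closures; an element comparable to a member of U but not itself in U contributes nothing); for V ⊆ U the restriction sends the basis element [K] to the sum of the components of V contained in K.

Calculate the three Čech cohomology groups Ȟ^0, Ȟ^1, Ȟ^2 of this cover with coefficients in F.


Ȟ^0(U;F) ≅ Z^2; Ȟ^1(U;F) ≅ 0; Ȟ^2(U;F) ≅ 0

intersection data:
  A1={{p2},{p6},{p7},{p1,p6},{p4,p6},{p5,p6},{p5,p7},{p6,p7},{p1,p5,p6},{p4,p5,p6},{p5,p6,p7}} A2={{p2}} A3={{p6},{p1,p6},{p4,p6},{p5,p6},{p6,p7},{p1,p5,p6},{p4,p5,p6},{p5,p6,p7}} A4={{p3},{p4},{p3,p5},{p4,p5},{p4,p6},{p4,p5,p6}} A5={{p2},{p4},{p6},{p1,p6},{p4,p5},{p4,p6},{p5,p6},{p6,p7},{p1,p5,p6},{p4,p5,p6},{p5,p6,p7}} A6={{p1},{p5},{p1,p5},{p1,p6},{p3,p5},{p4,p5},{p5,p6},{p5,p7},{p1,p5,p6},{p4,p5,p6},{p5,p6,p7}}
  A12={{p2}} A13={{p6},{p1,p6},{p4,p6},{p5,p6},{p6,p7},{p1,p5,p6},{p4,p5,p6},{p5,p6,p7}} A14={{p4,p6},{p4,p5,p6}} A15={{p2},{p6},{p1,p6},{p4,p6},{p5,p6},{p6,p7},{p1,p5,p6},{p4,p5,p6},{p5,p6,p7}} A16={{p1,p6},{p5,p6},{p5,p7},{p1,p5,p6},{p4,p5,p6},{p5,p6,p7}} A25={{p2}} A34={{p4,p6},{p4,p5,p6}} A35={{p6},{p1,p6},{p4,p6},{p5,p6},{p6,p7},{p1,p5,p6},{p4,p5,p6},{p5,p6,p7}} A36={{p1,p6},{p5,p6},{p1,p5,p6},{p4,p5,p6},{p5,p6,p7}} A45={{p4},{p4,p5},{p4,p6},{p4,p5,p6}} A46={{p3,p5},{p4,p5},{p4,p5,p6}} A56={{p1,p6},{p4,p5},{p5,p6},{p1,p5,p6},{p4,p5,p6},{p5,p6,p7}}
  A125={{p2}} A134={{p4,p6},{p4,p5,p6}} A135={{p6},{p1,p6},{p4,p6},{p5,p6},{p6,p7},{p1,p5,p6},{p4,p5,p6},{p5,p6,p7}} A136={{p1,p6},{p5,p6},{p1,p5,p6},{p4,p5,p6},{p5,p6,p7}} A145={{p4,p6},{p4,p5,p6}} A146={{p4,p5,p6}} A156={{p1,p6},{p5,p6},{p1,p5,p6},{p4,p5,p6},{p5,p6,p7}} A345={{p4,p6},{p4,p5,p6}} A346={{p4,p5,p6}} A356={{p1,p6},{p5,p6},{p1,p5,p6},{p4,p5,p6},{p5,p6,p7}} A456={{p4,p5},{p4,p5,p6}}
  A1345={{p4,p6},{p4,p5,p6}} A1346={{p4,p5,p6}} A1356={{p1,p6},{p5,p6},{p1,p5,p6},{p4,p5,p6},{p5,p6,p7}} A1456={{p4,p5,p6}} A3456={{p4,p5,p6}}
  A13456={{p4,p5,p6}}
components per intersection:
  A1: {{p2}} {{p6},{p7},{p1,p6},{p4,p6},{p5,p6},{p5,p7},{p6,p7},{p1,p5,p6},{p4,p5,p6},{p5,p6,p7}}
  A2: {{p2}}
  A3: {{p6},{p1,p6},{p4,p6},{p5,p6},{p6,p7},{p1,p5,p6},{p4,p5,p6},{p5,p6,p7}}
  A4: {{p3},{p3,p5}} {{p4},{p4,p5},{p4,p6},{p4,p5,p6}}
  A5: {{p2}} {{p4},{p6},{p1,p6},{p4,p5},{p4,p6},{p5,p6},{p6,p7},{p1,p5,p6},{p4,p5,p6},{p5,p6,p7}}
  A6: {{p1},{p5},{p1,p5},{p1,p6},{p3,p5},{p4,p5},{p5,p6},{p5,p7},{p1,p5,p6},{p4,p5,p6},{p5,p6,p7}}
  A12: {{p2}}
  A13: {{p6},{p1,p6},{p4,p6},{p5,p6},{p6,p7},{p1,p5,p6},{p4,p5,p6},{p5,p6,p7}}
  A14: {{p4,p6},{p4,p5,p6}}
  A15: {{p2}} {{p6},{p1,p6},{p4,p6},{p5,p6},{p6,p7},{p1,p5,p6},{p4,p5,p6},{p5,p6,p7}}
  A16: {{p1,p6},{p5,p6},{p5,p7},{p1,p5,p6},{p4,p5,p6},{p5,p6,p7}}
  A25: {{p2}}
  A34: {{p4,p6},{p4,p5,p6}}
  A35: {{p6},{p1,p6},{p4,p6},{p5,p6},{p6,p7},{p1,p5,p6},{p4,p5,p6},{p5,p6,p7}}
  A36: {{p1,p6},{p5,p6},{p1,p5,p6},{p4,p5,p6},{p5,p6,p7}}
  A45: {{p4},{p4,p5},{p4,p6},{p4,p5,p6}}
  A46: {{p3,p5}} {{p4,p5},{p4,p5,p6}}
  A56: {{p1,p6},{p4,p5},{p5,p6},{p1,p5,p6},{p4,p5,p6},{p5,p6,p7}}
  A125: {{p2}}
  A134: {{p4,p6},{p4,p5,p6}}
  A135: {{p6},{p1,p6},{p4,p6},{p5,p6},{p6,p7},{p1,p5,p6},{p4,p5,p6},{p5,p6,p7}}
  A136: {{p1,p6},{p5,p6},{p1,p5,p6},{p4,p5,p6},{p5,p6,p7}}
  A145: {{p4,p6},{p4,p5,p6}}
  A146: {{p4,p5,p6}}
  A156: {{p1,p6},{p5,p6},{p1,p5,p6},{p4,p5,p6},{p5,p6,p7}}
  A345: {{p4,p6},{p4,p5,p6}}
  A346: {{p4,p5,p6}}
  A356: {{p1,p6},{p5,p6},{p1,p5,p6},{p4,p5,p6},{p5,p6,p7}}
  A456: {{p4,p5},{p4,p5,p6}}
  A1345: {{p4,p6},{p4,p5,p6}}
  A1346: {{p4,p5,p6}}
  A1356: {{p1,p6},{p5,p6},{p1,p5,p6},{p4,p5,p6},{p5,p6,p7}}
  A1456: {{p4,p5,p6}}
  A3456: {{p4,p5,p6}}
  A13456: {{p4,p5,p6}}
C dims 9,14,11,5; δ0: rk 7, SNF 1^7; δ1: rk 7, SNF 1^7; δ2: rk 4, SNF 1^4
Ȟ^0 = (9 − 7) − 0 = 2, so Ȟ^0 ≅ Z^2
Ȟ^1 = (14 − 7) − 7 = 0, so Ȟ^1 ≅ 0
Ȟ^2 = (11 − 4) − 7 = 0, so Ȟ^2 ≅ 0


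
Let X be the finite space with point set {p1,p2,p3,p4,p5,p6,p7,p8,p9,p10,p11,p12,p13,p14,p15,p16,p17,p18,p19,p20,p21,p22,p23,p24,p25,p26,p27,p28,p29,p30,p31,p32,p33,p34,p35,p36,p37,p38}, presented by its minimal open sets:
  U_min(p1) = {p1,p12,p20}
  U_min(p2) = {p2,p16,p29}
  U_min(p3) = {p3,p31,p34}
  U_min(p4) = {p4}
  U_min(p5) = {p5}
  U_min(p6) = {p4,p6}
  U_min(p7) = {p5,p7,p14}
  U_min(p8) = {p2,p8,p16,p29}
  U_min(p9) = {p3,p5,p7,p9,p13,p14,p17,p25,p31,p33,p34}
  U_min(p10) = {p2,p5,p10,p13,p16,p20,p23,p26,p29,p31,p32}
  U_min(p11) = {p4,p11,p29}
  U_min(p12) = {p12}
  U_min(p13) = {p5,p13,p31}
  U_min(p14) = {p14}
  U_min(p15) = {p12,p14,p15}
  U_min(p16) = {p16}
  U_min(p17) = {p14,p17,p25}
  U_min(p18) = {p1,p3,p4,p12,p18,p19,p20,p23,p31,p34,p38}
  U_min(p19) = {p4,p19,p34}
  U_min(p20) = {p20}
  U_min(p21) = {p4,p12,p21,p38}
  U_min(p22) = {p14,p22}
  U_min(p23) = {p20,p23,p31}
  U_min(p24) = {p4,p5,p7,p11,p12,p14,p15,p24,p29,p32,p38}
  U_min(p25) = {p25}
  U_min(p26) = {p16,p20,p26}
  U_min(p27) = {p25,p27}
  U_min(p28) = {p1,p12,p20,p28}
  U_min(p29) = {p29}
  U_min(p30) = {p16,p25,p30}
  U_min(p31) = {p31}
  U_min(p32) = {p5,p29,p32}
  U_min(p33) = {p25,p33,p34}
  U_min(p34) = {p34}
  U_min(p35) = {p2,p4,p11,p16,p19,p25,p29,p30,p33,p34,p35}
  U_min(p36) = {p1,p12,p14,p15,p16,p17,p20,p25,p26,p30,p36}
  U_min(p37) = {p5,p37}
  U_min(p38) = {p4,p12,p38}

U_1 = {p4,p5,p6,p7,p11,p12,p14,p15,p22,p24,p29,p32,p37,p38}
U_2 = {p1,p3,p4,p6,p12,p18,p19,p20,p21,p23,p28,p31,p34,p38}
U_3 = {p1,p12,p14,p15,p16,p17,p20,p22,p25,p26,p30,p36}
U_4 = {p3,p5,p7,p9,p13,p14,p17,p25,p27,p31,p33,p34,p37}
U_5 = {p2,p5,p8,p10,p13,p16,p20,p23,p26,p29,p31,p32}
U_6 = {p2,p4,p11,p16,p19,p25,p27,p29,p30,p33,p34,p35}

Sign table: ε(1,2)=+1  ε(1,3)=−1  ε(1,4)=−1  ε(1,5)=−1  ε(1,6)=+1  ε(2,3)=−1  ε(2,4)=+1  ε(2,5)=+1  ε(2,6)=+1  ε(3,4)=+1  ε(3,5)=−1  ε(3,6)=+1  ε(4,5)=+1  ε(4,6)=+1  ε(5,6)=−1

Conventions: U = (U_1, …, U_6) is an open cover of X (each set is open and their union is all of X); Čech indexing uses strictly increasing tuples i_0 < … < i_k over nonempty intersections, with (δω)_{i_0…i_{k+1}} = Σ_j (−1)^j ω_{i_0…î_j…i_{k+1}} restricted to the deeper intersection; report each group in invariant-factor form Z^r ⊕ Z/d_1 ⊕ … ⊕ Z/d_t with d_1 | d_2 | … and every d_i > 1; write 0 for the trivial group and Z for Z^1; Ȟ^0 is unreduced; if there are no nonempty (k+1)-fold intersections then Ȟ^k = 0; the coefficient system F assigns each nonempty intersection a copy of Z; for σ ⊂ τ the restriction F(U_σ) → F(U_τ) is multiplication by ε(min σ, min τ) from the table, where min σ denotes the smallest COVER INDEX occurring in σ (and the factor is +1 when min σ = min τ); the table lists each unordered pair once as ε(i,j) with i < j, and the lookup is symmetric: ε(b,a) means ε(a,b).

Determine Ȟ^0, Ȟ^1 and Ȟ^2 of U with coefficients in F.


Ȟ^0 ≅ 0, Ȟ^1 ≅ Z/2 and Ȟ^2 ≅ Z

nonempty intersections:
  U12={p4,p6,p12,p38} U13={p12,p14,p15,p22} U14={p5,p7,p14,p37} U15={p5,p29,p32} U16={p4,p11,p29} U23={p1,p12,p20} U24={p3,p31,p34} U25={p20,p23,p31} U26={p4,p19,p34} U34={p14,p17,p25} U35={p16,p20,p26} U36={p16,p25,p30} U45={p5,p13,p31} U46={p25,p27,p33,p34} U56={p2,p16,p29}
  U123={p12} U126={p4} U134={p14} U145={p5} U156={p29} U235={p20} U245={p31} U246={p34} U346={p25} U356={p16}
C dims 6,15,10; δ0: rk 6, SNF 1^5·2; δ1: rk 9, SNF 1^9
Ȟ^0: (6−6)−0=0 ⇒ 0
Ȟ^1: (15−9)−6=0 plus torsion [2] ⇒ Z/2
Ȟ^2: (10−0)−9=1 ⇒ Z


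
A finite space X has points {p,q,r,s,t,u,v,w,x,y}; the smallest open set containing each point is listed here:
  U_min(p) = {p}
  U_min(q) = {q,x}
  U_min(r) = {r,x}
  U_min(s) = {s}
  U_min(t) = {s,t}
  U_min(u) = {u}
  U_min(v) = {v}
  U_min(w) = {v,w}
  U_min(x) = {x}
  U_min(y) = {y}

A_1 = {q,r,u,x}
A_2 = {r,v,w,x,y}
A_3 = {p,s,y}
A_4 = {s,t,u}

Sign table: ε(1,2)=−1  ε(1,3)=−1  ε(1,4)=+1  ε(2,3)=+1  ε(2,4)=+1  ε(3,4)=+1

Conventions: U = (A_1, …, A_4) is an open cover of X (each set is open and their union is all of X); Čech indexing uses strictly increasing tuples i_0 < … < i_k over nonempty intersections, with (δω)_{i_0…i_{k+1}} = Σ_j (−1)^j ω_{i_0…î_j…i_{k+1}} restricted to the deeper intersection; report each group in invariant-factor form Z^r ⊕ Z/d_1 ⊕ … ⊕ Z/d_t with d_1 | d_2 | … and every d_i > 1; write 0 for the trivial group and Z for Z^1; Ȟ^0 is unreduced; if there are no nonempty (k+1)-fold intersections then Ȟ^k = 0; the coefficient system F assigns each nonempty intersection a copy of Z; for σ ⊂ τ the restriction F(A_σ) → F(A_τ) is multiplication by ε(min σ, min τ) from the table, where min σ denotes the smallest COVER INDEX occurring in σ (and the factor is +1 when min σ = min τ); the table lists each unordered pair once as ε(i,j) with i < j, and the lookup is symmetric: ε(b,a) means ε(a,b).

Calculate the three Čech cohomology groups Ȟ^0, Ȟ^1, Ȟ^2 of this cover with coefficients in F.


intersection data:
  A12={r,x} A14={u} A23={y} A34={s}
C dims 4,4; δ0: rk 4, SNF 1^3·2
Ȟ^0 = (4 − 4) − 0 = 0, so Ȟ^0 ≅ 0
Ȟ^1 = (4 − 0) − 4 = 0 plus torsion [2], so Ȟ^1 ≅ Z/2
Ȟ^2 = (0 − 0) − 0 = 0, so Ȟ^2 ≅ 0

Ȟ^0 = 0, Ȟ^1 = Z/2, Ȟ^2 = 0


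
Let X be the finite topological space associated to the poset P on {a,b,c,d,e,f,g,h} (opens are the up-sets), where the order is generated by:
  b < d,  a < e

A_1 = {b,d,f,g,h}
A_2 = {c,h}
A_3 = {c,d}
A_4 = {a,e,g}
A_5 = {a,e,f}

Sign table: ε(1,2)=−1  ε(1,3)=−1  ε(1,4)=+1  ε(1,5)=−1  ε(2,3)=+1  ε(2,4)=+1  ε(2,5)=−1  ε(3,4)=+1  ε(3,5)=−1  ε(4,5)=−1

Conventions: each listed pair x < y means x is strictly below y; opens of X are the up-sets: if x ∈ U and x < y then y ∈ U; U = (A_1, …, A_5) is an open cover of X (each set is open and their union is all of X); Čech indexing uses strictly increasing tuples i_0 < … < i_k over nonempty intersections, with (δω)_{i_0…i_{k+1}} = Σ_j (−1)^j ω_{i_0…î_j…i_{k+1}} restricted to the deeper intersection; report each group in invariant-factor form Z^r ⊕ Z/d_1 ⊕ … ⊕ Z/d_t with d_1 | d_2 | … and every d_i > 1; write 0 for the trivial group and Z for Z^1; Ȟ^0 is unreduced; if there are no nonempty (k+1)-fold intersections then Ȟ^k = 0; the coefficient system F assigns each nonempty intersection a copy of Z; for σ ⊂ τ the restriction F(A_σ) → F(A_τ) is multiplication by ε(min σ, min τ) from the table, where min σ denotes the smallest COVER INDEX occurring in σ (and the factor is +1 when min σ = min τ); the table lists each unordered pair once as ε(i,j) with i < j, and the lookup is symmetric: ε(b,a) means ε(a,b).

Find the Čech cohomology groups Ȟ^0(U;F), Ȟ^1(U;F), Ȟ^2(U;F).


intersection data:
  A12={h} A13={d} A14={g} A15={f} A23={c} A45={a,e}
C dims 5,6; δ0: rk 4, SNF 1^4
Ȟ^0 = (5 − 4) − 0 = 1, so Ȟ^0 ≅ Z
Ȟ^1 = (6 − 0) − 4 = 2, so Ȟ^1 ≅ Z^2
Ȟ^2 = (0 − 0) − 0 = 0, so Ȟ^2 ≅ 0

Ȟ^0 = Z, Ȟ^1 = Z^2 and Ȟ^2 = 0


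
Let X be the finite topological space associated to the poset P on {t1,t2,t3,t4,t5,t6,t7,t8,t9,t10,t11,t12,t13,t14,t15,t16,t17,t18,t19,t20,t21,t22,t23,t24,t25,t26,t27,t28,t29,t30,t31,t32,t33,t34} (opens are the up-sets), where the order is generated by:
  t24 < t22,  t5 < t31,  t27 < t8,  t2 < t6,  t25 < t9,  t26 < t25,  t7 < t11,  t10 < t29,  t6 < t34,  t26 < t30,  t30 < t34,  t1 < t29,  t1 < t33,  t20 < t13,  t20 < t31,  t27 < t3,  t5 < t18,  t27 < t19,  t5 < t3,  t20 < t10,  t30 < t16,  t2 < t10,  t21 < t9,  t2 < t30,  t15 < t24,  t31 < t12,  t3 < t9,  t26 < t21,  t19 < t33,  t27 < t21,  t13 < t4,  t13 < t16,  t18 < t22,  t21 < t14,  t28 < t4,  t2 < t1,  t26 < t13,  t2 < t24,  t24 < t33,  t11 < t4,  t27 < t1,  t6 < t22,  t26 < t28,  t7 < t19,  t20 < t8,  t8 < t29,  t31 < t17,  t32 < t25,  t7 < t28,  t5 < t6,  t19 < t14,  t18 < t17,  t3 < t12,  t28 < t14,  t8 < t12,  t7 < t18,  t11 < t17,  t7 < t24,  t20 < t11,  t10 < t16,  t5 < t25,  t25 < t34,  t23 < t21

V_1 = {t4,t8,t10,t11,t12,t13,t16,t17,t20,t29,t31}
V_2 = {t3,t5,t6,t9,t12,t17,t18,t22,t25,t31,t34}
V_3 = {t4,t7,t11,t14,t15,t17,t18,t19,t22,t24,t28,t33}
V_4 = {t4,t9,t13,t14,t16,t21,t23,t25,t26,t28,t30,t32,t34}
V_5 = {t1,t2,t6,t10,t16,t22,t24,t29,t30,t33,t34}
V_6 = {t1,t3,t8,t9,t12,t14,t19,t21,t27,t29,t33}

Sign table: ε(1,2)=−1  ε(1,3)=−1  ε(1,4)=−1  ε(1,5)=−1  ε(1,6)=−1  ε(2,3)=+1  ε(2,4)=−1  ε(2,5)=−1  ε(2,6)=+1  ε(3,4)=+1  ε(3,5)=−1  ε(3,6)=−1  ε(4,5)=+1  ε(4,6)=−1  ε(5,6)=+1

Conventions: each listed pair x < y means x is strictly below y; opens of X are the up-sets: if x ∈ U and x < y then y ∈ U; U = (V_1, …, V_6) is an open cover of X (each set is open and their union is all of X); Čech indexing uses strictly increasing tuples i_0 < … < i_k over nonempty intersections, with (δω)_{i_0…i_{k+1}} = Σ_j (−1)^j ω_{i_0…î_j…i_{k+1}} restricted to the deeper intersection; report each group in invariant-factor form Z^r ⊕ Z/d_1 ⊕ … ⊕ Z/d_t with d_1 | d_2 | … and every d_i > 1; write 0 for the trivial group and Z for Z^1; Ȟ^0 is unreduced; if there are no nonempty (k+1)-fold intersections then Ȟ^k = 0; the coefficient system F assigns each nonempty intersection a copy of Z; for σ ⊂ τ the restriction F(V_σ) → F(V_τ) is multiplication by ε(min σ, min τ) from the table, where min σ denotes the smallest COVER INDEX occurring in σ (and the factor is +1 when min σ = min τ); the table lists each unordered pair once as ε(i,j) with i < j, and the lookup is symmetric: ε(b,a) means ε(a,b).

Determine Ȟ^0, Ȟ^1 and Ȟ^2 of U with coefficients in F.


Ȟ^0 = 0, Ȟ^1 = Z/2, Ȟ^2 = Z

nonempty overlaps:
  V12={t12,t17,t31} V13={t4,t11,t17} V14={t4,t13,t16} V15={t10,t16,t29} V16={t8,t12,t29} V23={t17,t18,t22} V24={t9,t25,t34} V25={t6,t22,t34} V26={t3,t9,t12} V34={t4,t14,t28} V35={t22,t24,t33} V36={t14,t19,t33} V45={t16,t30,t34} V46={t9,t14,t21} V56={t1,t29,t33}
  V123={t17} V126={t12} V134={t4} V145={t16} V156={t29} V235={t22} V245={t34} V246={t9} V346={t14} V356={t33}
C dims 6,15,10; δ0: rk 6, SNF 1^5·2; δ1: rk 9, SNF 1^9
degree 0: 6−6−0 = 0 → Ȟ^0 ≅ 0
degree 1: 15−9−6 = 0 plus torsion [2] → Ȟ^1 ≅ Z/2
degree 2: 10−0−9 = 1 → Ȟ^2 ≅ Z


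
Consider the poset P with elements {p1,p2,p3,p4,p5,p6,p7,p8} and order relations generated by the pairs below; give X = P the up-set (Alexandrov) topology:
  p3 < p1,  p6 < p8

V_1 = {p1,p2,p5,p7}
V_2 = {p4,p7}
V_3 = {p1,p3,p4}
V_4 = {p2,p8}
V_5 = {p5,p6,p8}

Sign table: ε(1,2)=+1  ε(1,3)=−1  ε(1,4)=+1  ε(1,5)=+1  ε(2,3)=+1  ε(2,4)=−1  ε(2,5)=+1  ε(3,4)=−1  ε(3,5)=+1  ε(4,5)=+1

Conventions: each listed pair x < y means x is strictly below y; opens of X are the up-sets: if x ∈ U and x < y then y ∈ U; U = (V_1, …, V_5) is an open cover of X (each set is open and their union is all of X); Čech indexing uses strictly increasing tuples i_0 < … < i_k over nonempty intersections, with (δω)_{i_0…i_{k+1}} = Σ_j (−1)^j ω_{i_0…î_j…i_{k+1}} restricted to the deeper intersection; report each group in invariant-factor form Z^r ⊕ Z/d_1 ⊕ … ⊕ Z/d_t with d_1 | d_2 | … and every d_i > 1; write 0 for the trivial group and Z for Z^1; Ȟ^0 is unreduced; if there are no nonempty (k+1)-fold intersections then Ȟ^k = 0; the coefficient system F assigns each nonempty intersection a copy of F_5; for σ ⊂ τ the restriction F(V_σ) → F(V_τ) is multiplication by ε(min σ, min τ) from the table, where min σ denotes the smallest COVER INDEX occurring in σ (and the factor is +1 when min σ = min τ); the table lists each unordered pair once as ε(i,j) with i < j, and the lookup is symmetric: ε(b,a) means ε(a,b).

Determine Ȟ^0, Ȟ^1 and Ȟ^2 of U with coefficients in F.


nonempty intersections:
  V12={p7} V13={p1} V14={p2} V15={p5} V23={p4} V45={p8}
C dims 5,6; δ0: rk_F5 5
Ȟ^0: (5−5)−0=0 ⇒ 0
Ȟ^1: (6−0)−5=1 ⇒ Z/5
Ȟ^2: (0−0)−0=0 ⇒ 0

Ȟ^0 ≅ 0, Ȟ^1 ≅ Z/5, Ȟ^2 ≅ 0


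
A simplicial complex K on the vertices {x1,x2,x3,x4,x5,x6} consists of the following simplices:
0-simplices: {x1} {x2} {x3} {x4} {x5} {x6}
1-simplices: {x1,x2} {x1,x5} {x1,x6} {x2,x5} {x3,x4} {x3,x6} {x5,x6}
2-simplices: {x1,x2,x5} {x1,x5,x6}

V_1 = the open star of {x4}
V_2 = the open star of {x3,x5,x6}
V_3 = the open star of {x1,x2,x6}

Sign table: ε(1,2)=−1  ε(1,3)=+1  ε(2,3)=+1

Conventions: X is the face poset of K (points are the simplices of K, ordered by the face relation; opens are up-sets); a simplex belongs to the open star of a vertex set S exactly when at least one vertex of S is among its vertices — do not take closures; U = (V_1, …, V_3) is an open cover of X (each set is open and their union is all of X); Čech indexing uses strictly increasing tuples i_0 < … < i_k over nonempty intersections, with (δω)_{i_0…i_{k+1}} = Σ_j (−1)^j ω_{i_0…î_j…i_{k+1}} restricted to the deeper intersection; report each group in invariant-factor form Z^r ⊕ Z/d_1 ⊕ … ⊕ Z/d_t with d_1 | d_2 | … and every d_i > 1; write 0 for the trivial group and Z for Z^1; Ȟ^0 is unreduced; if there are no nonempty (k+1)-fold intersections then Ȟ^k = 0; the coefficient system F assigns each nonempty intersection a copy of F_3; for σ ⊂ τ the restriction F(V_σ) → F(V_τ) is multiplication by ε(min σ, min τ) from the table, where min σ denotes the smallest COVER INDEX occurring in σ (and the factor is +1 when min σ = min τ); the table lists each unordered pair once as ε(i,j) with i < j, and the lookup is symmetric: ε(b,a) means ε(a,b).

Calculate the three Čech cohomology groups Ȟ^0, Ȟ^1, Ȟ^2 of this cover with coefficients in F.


Ȟ^0 = Z/3; Ȟ^1 = 0; Ȟ^2 = 0

nonempty intersections:
  V1={{x4},{x3,x4}} V2={{x3},{x5},{x6},{x1,x5},{x1,x6},{x2,x5},{x3,x4},{x3,x6},{x5,x6},{x1,x2,x5},{x1,x5,x6}} V3={{x1},{x2},{x6},{x1,x2},{x1,x5},{x1,x6},{x2,x5},{x3,x6},{x5,x6},{x1,x2,x5},{x1,x5,x6}}
  V12={{x3,x4}} V23={{x6},{x1,x5},{x1,x6},{x2,x5},{x3,x6},{x5,x6},{x1,x2,x5},{x1,x5,x6}}
C dims 3,2; δ0: rk_F3 2
Ȟ^0: (3−2)−0=1 ⇒ Z/3
Ȟ^1: (2−0)−2=0 ⇒ 0
Ȟ^2: (0−0)−0=0 ⇒ 0


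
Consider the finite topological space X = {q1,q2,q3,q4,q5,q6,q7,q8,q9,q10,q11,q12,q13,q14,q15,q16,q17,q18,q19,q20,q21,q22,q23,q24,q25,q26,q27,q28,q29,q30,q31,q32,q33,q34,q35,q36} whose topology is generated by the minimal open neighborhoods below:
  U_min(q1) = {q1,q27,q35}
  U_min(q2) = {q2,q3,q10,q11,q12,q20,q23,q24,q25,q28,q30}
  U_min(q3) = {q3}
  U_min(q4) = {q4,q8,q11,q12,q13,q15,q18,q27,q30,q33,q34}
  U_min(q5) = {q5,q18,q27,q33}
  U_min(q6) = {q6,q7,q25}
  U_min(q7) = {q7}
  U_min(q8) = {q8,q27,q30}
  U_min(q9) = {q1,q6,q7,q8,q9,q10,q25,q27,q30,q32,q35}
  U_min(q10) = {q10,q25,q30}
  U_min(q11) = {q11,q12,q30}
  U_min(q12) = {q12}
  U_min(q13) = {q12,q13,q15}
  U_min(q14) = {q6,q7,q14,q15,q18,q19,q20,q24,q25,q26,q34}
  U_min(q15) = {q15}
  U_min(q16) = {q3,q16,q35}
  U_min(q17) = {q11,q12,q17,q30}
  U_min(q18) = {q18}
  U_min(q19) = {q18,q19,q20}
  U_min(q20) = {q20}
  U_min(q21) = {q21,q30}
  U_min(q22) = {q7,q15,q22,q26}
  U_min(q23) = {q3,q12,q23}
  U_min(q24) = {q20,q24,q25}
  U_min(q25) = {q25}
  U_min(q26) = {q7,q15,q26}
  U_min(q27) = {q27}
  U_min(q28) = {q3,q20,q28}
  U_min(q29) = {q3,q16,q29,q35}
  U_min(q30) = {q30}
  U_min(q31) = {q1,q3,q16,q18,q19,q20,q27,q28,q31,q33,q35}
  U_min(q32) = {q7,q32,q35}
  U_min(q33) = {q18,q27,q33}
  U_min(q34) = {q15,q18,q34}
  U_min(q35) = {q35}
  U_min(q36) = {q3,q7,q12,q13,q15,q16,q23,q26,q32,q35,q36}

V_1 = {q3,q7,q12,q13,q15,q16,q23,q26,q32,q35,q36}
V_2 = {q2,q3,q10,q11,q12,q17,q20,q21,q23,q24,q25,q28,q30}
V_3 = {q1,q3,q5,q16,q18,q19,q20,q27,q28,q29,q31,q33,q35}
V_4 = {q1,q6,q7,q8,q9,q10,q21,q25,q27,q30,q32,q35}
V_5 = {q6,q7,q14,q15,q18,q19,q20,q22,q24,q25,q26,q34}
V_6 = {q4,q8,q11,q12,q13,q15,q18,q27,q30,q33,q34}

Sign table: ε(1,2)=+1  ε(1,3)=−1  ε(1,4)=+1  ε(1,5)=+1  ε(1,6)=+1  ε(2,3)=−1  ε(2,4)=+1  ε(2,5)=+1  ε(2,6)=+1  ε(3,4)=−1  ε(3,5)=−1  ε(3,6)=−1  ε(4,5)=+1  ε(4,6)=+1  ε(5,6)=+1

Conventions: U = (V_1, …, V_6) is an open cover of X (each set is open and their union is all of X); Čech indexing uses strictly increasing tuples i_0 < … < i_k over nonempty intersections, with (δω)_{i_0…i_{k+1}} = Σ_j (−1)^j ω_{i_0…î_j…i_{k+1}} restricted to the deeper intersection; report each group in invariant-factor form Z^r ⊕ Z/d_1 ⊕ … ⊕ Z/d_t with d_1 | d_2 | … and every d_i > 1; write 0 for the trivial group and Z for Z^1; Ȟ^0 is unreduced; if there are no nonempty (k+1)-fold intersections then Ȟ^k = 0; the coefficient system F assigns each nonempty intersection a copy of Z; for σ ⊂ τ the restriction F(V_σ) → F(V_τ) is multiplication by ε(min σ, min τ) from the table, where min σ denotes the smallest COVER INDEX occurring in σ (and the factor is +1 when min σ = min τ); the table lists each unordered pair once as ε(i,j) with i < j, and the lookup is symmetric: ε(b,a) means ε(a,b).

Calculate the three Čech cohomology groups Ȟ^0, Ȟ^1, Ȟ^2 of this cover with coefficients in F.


Ȟ^0 = Z, Ȟ^1 = 0, Ȟ^2 = Z/2

intersection data:
  V12={q3,q12,q23} V13={q3,q16,q35} V14={q7,q32,q35} V15={q7,q15,q26} V16={q12,q13,q15} V23={q3,q20,q28} V24={q10,q21,q25,q30} V25={q20,q24,q25} V26={q11,q12,q30} V34={q1,q27,q35} V35={q18,q19,q20} V36={q18,q27,q33} V45={q6,q7,q25} V46={q8,q27,q30} V56={q15,q18,q34}
  V123={q3} V126={q12} V134={q35} V145={q7} V156={q15} V235={q20} V245={q25} V246={q30} V346={q27} V356={q18}
C dims 6,15,10; δ0: rk 5, SNF 1^5; δ1: rk 10, SNF 1^9·2
Ȟ^0 = (6 − 5) − 0 = 1, so Ȟ^0 ≅ Z
Ȟ^1 = (15 − 10) − 5 = 0, so Ȟ^1 ≅ 0
Ȟ^2 = (10 − 0) − 10 = 0 plus torsion [2], so Ȟ^2 ≅ Z/2
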